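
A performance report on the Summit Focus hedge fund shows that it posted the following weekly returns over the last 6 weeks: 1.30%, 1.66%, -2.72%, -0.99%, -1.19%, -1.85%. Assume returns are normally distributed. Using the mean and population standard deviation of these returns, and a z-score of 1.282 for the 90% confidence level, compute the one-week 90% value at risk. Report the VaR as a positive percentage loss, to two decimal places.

Mean return r̄ = -3.790 / 6 = -0.6317%
Σ(r − r̄)² = 15.2687; population σ = √(15.2687/6) = 1.5952%
VaR = −(r̄ − z·σ) = −(-0.6317 − 1.282 × 1.5952) = −(-2.6767) = 2.6767%

2.68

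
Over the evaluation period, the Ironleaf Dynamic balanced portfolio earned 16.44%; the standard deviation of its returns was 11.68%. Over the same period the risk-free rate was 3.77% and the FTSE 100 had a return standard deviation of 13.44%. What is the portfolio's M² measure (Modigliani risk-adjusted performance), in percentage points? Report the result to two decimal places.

18.35

Sharpe = (Rp − Rf) / σp = (16.44% − 3.77%) / 11.68% = 1.0848
M² = Rf + Sharpe × σm = 3.77% + 1.0848 × 13.44% = 18.3497%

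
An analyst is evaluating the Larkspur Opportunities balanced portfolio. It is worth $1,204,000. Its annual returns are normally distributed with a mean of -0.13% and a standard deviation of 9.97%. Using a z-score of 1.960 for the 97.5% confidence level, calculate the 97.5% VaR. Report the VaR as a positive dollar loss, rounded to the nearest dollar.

$236,841

Return at the 97.5% tail: μ − z·σ = -0.13% − 1.960 × 9.97% = -0.13 − 19.5412 = -19.6712%
VaR = −(-19.6712%) × $1,204,000 = 19.6712% × $1,204,000 = $236,841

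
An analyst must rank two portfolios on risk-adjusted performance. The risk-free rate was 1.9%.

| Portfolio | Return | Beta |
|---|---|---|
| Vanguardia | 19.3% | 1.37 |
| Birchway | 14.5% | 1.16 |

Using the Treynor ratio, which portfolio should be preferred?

Vanguardia

Vanguardia: Treynor = (19.3% − 1.9%) / 1.37 = 12.701
Birchway: Treynor = (14.5% − 1.9%) / 1.16 = 10.862
Highest: Vanguardia (12.701).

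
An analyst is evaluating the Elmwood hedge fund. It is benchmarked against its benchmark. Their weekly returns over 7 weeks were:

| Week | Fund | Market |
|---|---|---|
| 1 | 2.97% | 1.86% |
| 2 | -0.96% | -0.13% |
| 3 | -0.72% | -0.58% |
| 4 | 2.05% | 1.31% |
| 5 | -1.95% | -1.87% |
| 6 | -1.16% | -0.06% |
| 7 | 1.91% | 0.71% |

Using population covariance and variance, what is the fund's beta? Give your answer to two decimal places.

r̄p = 0.3057%,  r̄m = 0.1771%
Cov = Σ(rp − r̄p)(rm − r̄m) / 7 = 1.9207
Var(rm) = Σ(rm − r̄m)² / 7 = 1.3306
β = Cov / Var = 1.9207 / 1.3306 = 1.4435

1.44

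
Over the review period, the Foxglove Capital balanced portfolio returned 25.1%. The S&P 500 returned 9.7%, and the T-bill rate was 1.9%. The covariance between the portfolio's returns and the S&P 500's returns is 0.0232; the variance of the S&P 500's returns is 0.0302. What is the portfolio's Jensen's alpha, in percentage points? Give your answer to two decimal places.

17.21

β = Cov / Var = 0.0232 / 0.0302 = 0.7682
E[R] = Rf + β(Rm − Rf) = 1.9% + 0.7682 × (9.7% − 1.9%) = 7.8920%
α = Rp − E[R] = 25.1% − 7.8920% = 17.2080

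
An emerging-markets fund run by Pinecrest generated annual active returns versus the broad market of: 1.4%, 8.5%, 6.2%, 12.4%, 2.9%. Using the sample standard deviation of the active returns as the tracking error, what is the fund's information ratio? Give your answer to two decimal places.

μ = (1.4 + 8.5 + 6.2 + 12.4 + 2.9) / 5 = 6.2800%
Sample std dev = √[77.6280 / 4] = 4.4053%
IR = μ / tracking error = 6.2800 / 4.4053 = 1.4256

1.43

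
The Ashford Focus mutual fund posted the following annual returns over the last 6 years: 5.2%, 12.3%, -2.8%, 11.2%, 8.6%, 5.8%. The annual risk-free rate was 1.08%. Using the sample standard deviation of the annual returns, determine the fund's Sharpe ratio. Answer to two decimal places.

1.03

Mean return r̄ = 40.30 / 6 = 6.7167%
Sample σ = √[Σ(r − r̄)² / 5] = √[148.5283 / 5] = √29.7057 = 5.4503%
Sharpe = (r̄ − rf) / σ = (6.7167 − 1.08) / 5.4503 = 5.6367 / 5.4503 = 1.0342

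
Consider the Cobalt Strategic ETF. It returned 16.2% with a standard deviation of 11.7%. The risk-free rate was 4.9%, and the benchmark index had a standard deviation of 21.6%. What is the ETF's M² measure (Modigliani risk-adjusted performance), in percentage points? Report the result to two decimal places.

25.76

Sharpe = (Rp − Rf) / σp = (16.2% − 4.9%) / 11.7% = 0.9658
M² = Rf + Sharpe × σm = 4.9% + 0.9658 × 21.6% = 25.7613%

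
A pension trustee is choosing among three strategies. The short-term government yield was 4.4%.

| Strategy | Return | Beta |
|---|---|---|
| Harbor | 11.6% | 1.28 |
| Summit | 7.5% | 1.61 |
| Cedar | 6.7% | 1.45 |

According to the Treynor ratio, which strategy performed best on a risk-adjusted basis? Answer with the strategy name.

Harbor

Harbor: Treynor = (11.6% − 4.4%) / 1.28 = 5.625
Summit: Treynor = (7.5% − 4.4%) / 1.61 = 1.925
Cedar: Treynor = (6.7% − 4.4%) / 1.45 = 1.586
Highest: Harbor (5.625).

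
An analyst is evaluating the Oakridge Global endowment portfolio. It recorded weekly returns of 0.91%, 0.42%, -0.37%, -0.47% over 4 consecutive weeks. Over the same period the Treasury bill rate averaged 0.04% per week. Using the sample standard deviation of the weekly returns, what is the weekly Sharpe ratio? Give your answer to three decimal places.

0.125

μ = (0.91 + 0.42 − 0.37 − 0.47) / 4 = 0.1225%
Σ(r − μ)² = (0.91 − 0.1225)² + (0.42 − 0.1225)² + (-0.37 − 0.1225)² + … = 1.3023
sample σ = √(1.3023 / 3) = √0.4341 = 0.6589%
Sharpe = (μ − rf) / σ = (0.1225 − 0.04) / 0.6589 = 0.0825 / 0.6589 = 0.1252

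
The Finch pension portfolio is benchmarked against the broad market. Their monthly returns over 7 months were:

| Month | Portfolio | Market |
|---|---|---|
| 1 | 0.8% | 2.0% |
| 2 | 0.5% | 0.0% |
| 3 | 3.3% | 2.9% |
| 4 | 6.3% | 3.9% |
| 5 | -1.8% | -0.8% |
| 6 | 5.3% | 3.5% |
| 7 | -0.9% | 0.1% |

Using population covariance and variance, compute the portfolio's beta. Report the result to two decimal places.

1.56

r̄p = 1.9286%,  r̄m = 1.6571%
Cov = Σ(rp − r̄p)(rm − r̄m) / 7 = 4.7527
Var(rm) = Σ(rm − r̄m)² / 7 = 3.0424
β = Cov / Var = 4.7527 / 3.0424 = 1.5622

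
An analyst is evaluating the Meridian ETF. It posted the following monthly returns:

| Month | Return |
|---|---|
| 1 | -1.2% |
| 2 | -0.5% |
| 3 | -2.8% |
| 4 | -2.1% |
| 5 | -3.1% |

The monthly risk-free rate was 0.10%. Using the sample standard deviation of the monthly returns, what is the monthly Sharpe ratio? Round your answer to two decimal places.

-1.88

Mean return μ = -9.70 / 5 = -1.9400%
Σ(r − μ)² = (-1.2 − (-1.9400))² + (-0.5 − (-1.9400))² + (-2.8 − (-1.9400))² + … = 4.7320
σ = √[4.7320 / 4] = 1.0877%
Sharpe = (μ − rf) / σ = (-1.9400 − 0.1) / 1.0877 = -2.0400 / 1.0877 = -1.8755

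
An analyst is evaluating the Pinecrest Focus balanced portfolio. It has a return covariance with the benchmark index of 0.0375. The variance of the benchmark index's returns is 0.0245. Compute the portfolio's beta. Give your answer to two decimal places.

β = Cov(Rp, Rm) / Var(Rm) = 0.0375 / 0.0245 = 1.5306

1.53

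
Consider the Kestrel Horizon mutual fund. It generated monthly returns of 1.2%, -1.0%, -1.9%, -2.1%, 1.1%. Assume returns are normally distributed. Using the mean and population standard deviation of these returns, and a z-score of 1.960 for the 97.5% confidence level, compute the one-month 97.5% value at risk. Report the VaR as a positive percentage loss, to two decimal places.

r̄ = (1.2 − 1 − 1.9 − 2.1 + 1.1) / 5 = -2.70 / 5 = -0.5400%
Population std dev = √[10.2120 / 5] = 1.4291%
VaR = −(r̄ − z·σ) = −(-0.5400 − 1.960 × 1.4291) = −(-3.3410) = 3.3410%

3.34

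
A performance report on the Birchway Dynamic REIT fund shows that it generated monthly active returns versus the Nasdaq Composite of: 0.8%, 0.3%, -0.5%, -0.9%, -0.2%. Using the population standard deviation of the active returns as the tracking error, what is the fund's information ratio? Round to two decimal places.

-0.17

μ = (0.8 + 0.3 − 0.5 − 0.9 − 0.2) / 5 = -0.50 / 5 = -0.1000%
Population std dev = √[1.7800 / 5] = 0.5967%
IR = μ / tracking error = -0.1000 / 0.5967 = -0.1676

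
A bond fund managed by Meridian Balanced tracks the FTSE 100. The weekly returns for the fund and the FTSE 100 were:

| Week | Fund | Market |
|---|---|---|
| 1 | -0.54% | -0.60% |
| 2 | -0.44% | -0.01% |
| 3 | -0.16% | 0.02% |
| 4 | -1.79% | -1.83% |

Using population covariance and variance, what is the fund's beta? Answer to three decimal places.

r̄p = -0.7325%,  r̄m = -0.6050%
Cov = Σ(rp − r̄p)(rm − r̄m) / 4 = 0.4571
Var(rm) = Σ(rm − r̄m)² / 4 = 0.5613
β = Cov / Var = 0.4571 / 0.5613 = 0.8144

0.814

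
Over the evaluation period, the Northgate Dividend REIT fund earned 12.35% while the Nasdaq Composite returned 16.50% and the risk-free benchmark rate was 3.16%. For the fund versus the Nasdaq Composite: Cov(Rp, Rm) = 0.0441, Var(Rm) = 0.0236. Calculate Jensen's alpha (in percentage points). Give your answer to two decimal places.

β = Cov / Var = 0.0441 / 0.0236 = 1.8686
E[R] = Rf + β(Rm − Rf) = 3.16% + 1.8686 × (16.50% − 3.16%) = 28.0871%
α = Rp − E[R] = 12.35% − 28.0871% = -15.7371

-15.74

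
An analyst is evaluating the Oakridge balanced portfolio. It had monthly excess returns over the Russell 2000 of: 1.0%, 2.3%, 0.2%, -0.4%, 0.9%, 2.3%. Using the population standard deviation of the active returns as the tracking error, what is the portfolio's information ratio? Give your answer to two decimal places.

1.05

r̄ = (1 + 2.3 + 0.2 − 0.4 + 0.9 + 2.3) / 6 = 1.0500%
Σ(r − r̄)² = (1 − 1.0500)² + (2.3 − 1.0500)² + (0.2 − 1.0500)² + … = 5.9750
σ = √[5.9750 / 6] = 0.9979%
IR = r̄ / tracking error = 1.0500 / 0.9979 = 1.0522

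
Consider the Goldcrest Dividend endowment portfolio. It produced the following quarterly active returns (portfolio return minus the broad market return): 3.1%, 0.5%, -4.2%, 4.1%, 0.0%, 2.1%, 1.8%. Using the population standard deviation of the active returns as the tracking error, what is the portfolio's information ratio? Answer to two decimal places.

0.42

μ = (3.1 + 0.5 − 4.2 + 4.1 + 0 + 2.1 + 1.8) / 7 = 7.40 / 7 = 1.0571%
Population std dev = √[44.1371 / 7] = 2.5110%
IR = μ / tracking error = 1.0571 / 2.5110 = 0.4210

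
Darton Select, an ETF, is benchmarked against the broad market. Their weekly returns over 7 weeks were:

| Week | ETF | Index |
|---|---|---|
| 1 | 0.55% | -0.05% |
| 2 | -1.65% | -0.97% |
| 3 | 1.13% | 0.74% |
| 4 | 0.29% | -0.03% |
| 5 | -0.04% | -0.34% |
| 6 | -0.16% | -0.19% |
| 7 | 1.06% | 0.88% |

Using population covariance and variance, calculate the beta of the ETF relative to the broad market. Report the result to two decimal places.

1.39

r̄p = 0.1686%,  r̄m = 0.0057%
Cov = Σ(rp − r̄p)(rm − r̄m) / 7 = 0.4815
Var(rm) = Σ(rm − r̄m)² / 7 = 0.3454
β = Cov / Var = 0.4815 / 0.3454 = 1.3940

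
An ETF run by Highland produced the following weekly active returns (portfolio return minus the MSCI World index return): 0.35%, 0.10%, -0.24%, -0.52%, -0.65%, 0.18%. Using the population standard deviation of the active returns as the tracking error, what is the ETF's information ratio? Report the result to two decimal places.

Mean return r̄ = -0.780 / 6 = -0.1300%
Population σ = √[Σ(r − r̄)² / 6] = √[0.8140 / 6] = √0.1357 = 0.3684%
IR = r̄ / tracking error = -0.1300 / 0.3684 = -0.3529

-0.35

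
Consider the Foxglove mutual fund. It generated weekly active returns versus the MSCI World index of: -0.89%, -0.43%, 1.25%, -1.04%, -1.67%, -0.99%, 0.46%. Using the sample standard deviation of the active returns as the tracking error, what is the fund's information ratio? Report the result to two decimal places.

-0.47

r̄ = (-0.89 − 0.43 + 1.25 − 1.04 − 1.67 − 0.99 + 0.46) / 7 = -3.310 / 7 = -0.4729%
Σ(r − r̄)² = (-0.89 − (-0.4729))² + (-0.43 − (-0.4729))² + … = 6.0365
σ = √[6.0365 / 6] = 1.0030%
IR = r̄ / tracking error = -0.4729 / 1.0030 = -0.4715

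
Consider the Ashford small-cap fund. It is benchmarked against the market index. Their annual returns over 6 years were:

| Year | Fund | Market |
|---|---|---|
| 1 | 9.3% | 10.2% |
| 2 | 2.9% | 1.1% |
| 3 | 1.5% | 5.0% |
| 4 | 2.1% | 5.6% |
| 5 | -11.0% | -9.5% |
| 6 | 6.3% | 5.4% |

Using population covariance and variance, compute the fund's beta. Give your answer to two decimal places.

0.98

r̄p = 1.8500%,  r̄m = 2.9667%
Cov = Σ(rp − r̄p)(rm − r̄m) / 6 = 37.1500
Var(rm) = Σ(rm − r̄m)² / 6 = 38.0356
β = Cov / Var = 37.1500 / 38.0356 = 0.9767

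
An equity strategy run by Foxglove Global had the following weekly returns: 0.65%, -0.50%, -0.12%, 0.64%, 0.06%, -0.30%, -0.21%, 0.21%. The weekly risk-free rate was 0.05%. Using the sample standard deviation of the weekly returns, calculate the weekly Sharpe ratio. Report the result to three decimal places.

Mean return r̄ = 0.430 / 8 = 0.0538%
Σ(r − r̄)² = 1.2552; sample σ = √(1.2552/7) = 0.4235%
Sharpe = (r̄ − rf) / σ = (0.0538 − 0.05) / 0.4235 = 0.0038 / 0.4235 = 0.0090

0.009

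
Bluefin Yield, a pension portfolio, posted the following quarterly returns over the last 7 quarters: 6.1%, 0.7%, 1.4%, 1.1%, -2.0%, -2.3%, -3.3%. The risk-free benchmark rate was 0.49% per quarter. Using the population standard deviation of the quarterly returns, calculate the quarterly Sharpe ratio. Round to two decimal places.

-0.08

μ = (6.1 + 0.7 + 1.4 + 1.1 − 2 − 2.3 − 3.3) / 7 = 0.2429%
Σ(r − μ)² = 60.6371; population σ = √(60.6371/7) = 2.9432%
Sharpe = (μ − rf) / σ = (0.2429 − 0.49) / 2.9432 = -0.2471 / 2.9432 = -0.0840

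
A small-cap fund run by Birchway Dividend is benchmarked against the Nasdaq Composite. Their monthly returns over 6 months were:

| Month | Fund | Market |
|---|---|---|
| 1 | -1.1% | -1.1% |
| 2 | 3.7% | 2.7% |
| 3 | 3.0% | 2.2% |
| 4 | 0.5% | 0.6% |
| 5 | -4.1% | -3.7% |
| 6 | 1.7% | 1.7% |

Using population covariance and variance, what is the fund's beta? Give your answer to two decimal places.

r̄p = 0.6167%,  r̄m = 0.4000%
Cov = Σ(rp − r̄p)(rm − r̄m) / 6 = 5.7800
Var(rm) = Σ(rm − r̄m)² / 6 = 4.8867
β = Cov / Var = 5.7800 / 4.8867 = 1.1828

1.18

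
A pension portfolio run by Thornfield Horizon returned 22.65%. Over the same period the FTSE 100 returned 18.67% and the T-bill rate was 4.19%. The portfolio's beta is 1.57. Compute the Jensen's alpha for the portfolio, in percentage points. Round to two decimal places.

CAPM expected return = Rf + β(Rm − Rf) = 4.19% + 1.57 × (18.67% − 4.19%) = 4.19 + 1.57 × 14.48 = 26.9236%
Jensen's α = Rp − E[R] = 22.65% − 26.9236% = -4.2736

-4.27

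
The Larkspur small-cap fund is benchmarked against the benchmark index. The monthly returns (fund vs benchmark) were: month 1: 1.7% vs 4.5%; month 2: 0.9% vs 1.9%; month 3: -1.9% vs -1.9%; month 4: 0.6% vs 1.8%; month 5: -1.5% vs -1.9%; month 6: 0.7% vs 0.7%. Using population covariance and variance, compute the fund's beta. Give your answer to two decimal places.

r̄p = 0.0833%,  r̄m = 0.8500%
Cov = Σ(rp − r̄p)(rm − r̄m) / 6 = 2.8275
Var(rm) = Σ(rm − r̄m)² / 6 = 5.0792
β = Cov / Var = 2.8275 / 5.0792 = 0.5567

0.56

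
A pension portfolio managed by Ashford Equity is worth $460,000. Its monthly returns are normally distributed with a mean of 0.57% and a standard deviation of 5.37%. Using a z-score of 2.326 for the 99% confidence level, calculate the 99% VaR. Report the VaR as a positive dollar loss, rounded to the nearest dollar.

$54,835

Return at the 99% tail: μ − z·σ = 0.57% − 2.326 × 5.37% = 0.57 − 12.49062 = -11.92062%
VaR = −(-11.92062%) × $460,000 = 11.92062% × $460,000 = $54,835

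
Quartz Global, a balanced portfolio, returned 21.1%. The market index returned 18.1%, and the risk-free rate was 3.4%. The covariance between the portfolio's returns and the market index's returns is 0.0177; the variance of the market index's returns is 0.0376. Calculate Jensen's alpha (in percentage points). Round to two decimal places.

10.78

β = Cov / Var = 0.0177 / 0.0376 = 0.4707
E[R] = Rf + β(Rm − Rf) = 3.4% + 0.4707 × (18.1% − 3.4%) = 10.3193%
α = Rp − E[R] = 21.1% − 10.3193% = 10.7807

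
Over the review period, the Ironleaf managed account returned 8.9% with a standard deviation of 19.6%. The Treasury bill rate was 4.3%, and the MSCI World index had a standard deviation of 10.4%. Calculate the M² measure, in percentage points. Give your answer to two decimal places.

Sharpe = (Rp − Rf) / σp = (8.9% − 4.3%) / 19.6% = 0.2347
M² = Rf + Sharpe × σm = 4.3% + 0.2347 × 10.4% = 6.7409%

6.74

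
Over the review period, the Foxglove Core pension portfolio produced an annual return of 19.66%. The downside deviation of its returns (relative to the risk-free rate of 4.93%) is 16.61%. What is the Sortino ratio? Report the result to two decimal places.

Sortino = (Rp − Rf) / σd = (19.66% − 4.93%) / 16.61% = 14.73% / 16.61% = 0.8868

0.89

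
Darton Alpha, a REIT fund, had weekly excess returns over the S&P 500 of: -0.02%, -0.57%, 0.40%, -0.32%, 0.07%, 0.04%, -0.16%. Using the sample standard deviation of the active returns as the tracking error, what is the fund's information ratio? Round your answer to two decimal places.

r̄ = (-0.02 − 0.57 + 0.4 − 0.32 + 0.07 + 0.04 − 0.16) / 7 = -0.0800%
Sample std dev = √[0.5750 / 6] = 0.3096%
IR = r̄ / tracking error = -0.0800 / 0.3096 = -0.2584

-0.26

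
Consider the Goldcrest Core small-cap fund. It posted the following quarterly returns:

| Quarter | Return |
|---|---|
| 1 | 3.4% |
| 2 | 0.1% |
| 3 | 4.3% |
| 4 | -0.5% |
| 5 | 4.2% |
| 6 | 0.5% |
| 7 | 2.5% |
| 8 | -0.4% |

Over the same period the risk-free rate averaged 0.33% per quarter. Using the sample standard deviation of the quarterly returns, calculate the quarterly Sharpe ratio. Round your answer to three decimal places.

0.695

μ = (3.4 + 0.1 + 4.3 − 0.5 + 4.2 + 0.5 + 2.5 − 0.4) / 8 = 14.10 / 8 = 1.7625%
Σ(r − μ)² = (3.4 − 1.7625)² + (0.1 − 1.7625)² + … = 29.7588
σ = √[29.7588 / 7] = 2.0619%
Sharpe = (μ − rf) / σ = (1.7625 − 0.33) / 2.0619 = 1.4325 / 2.0619 = 0.6947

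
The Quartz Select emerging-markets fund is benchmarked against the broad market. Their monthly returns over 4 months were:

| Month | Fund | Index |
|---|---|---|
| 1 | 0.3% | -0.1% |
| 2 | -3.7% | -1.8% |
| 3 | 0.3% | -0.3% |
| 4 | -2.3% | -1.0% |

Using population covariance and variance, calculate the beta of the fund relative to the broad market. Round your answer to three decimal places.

r̄p = -1.3500%,  r̄m = -0.8000%
Cov = Σ(rp − r̄p)(rm − r̄m) / 4 = 1.1300
Var(rm) = Σ(rm − r̄m)² / 4 = 0.4450
β = Cov / Var = 1.1300 / 0.4450 = 2.5393

2.539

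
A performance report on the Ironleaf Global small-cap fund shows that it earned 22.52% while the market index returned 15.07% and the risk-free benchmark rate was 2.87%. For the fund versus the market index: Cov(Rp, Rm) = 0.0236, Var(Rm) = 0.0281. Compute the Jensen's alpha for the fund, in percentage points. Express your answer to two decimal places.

β = Cov / Var = 0.0236 / 0.0281 = 0.8399
E[R] = Rf + β(Rm − Rf) = 2.87% + 0.8399 × (15.07% − 2.87%) = 13.1168%
α = Rp − E[R] = 22.52% − 13.1168% = 9.4032

9.40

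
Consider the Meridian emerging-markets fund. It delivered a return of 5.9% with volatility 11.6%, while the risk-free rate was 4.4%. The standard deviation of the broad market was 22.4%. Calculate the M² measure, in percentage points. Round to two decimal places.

7.30

Sharpe = (Rp − Rf) / σp = (5.9% − 4.4%) / 11.6% = 0.1293
M² = Rf + Sharpe × σm = 4.4% + 0.1293 × 22.4% = 7.2963%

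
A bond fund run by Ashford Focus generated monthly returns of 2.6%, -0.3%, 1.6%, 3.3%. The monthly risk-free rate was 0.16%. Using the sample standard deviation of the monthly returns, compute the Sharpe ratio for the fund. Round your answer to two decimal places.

1.05

Mean return r̄ = 7.20 / 4 = 1.8000%
Sample σ = √[Σ(r − r̄)² / 3] = √[7.3400 / 3] = √2.4467 = 1.5642%
Sharpe = (r̄ − rf) / σ = (1.8000 − 0.16) / 1.5642 = 1.6400 / 1.5642 = 1.0485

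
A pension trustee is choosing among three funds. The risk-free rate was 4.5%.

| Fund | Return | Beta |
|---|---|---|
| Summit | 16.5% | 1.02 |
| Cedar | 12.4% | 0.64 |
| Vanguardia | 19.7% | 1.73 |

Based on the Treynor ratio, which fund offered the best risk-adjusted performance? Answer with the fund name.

Cedar

Summit: Treynor = (16.5% − 4.5%) / 1.02 = 11.765
Cedar: Treynor = (12.4% − 4.5%) / 0.64 = 12.344
Vanguardia: Treynor = (19.7% − 4.5%) / 1.73 = 8.786
Highest: Cedar (12.344).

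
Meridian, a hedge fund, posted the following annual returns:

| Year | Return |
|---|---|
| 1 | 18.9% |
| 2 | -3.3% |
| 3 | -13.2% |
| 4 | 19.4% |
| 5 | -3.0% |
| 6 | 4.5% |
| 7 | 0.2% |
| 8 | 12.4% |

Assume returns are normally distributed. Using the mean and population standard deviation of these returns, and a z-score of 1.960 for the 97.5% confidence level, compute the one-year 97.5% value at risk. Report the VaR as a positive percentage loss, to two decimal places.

Mean return r̄ = 35.90 / 8 = 4.4875%
Σ(r − r̄)² = 940.6488; population σ = √(940.6488/8) = 10.8435%
VaR = −(r̄ − z·σ) = −(4.4875 − 1.960 × 10.8435) = −(-16.7658) = 16.7658%

16.77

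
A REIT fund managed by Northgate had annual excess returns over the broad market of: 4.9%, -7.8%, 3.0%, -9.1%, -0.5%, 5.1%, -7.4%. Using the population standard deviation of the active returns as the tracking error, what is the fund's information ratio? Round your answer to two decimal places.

-0.29

r̄ = (4.9 − 7.8 + 3 − 9.1 − 0.5 + 5.1 − 7.4) / 7 = -11.80 / 7 = -1.6857%
Σ(r − r̄)² = (4.9 − (-1.6857))² + (-7.8 − (-1.6857))² + … = 237.7886
σ = √[237.7886 / 7] = 5.8284%
IR = r̄ / tracking error = -1.6857 / 5.8284 = -0.2892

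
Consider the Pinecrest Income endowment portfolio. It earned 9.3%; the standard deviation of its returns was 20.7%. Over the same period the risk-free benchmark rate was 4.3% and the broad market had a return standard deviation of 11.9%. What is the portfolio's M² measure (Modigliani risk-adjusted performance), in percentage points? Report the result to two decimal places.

Sharpe = (Rp − Rf) / σp = (9.3% − 4.3%) / 20.7% = 0.2415
M² = Rf + Sharpe × σm = 4.3% + 0.2415 × 11.9% = 7.1739%

7.17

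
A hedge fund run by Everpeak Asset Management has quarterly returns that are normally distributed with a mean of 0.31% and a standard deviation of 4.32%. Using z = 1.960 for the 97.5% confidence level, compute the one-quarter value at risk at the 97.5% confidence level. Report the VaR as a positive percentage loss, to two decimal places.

8.16

VaR (as % loss) = −(μ − z·σ) = −(0.31% − 1.960 × 4.32%) = −(-8.1572%) = 8.1572%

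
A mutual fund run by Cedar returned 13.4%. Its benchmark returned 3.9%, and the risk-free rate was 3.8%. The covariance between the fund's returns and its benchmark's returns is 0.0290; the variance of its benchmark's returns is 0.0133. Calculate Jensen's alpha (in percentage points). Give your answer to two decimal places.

β = Cov / Var = 0.0290 / 0.0133 = 2.1805
E[R] = Rf + β(Rm − Rf) = 3.8% + 2.1805 × (3.9% − 3.8%) = 4.0181%
α = Rp − E[R] = 13.4% − 4.0181% = 9.3819

9.38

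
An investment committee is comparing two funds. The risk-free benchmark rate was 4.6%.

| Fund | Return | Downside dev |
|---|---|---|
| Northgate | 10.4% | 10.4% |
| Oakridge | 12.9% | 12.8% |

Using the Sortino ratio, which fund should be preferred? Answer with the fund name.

Northgate: Sortino ratio = (10.4% − 4.6%) / 10.4% = 0.558
Oakridge: Sortino ratio = (12.9% − 4.6%) / 12.8% = 0.648
Highest: Oakridge (0.648).

Oakridge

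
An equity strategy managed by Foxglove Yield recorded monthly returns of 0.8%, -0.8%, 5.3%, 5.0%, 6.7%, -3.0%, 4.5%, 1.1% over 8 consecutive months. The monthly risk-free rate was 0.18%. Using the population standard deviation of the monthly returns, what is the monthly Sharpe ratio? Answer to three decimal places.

0.710

r̄ = (0.8 − 0.8 + 5.3 + 5 + 6.7 − 3 + 4.5 + 1.1) / 8 = 2.4500%
Population σ = √[Σ(r − r̄)² / 8] = √[81.7000 / 8] = √10.2125 = 3.1957%
Sharpe = (r̄ − rf) / σ = (2.4500 − 0.18) / 3.1957 = 2.2700 / 3.1957 = 0.7103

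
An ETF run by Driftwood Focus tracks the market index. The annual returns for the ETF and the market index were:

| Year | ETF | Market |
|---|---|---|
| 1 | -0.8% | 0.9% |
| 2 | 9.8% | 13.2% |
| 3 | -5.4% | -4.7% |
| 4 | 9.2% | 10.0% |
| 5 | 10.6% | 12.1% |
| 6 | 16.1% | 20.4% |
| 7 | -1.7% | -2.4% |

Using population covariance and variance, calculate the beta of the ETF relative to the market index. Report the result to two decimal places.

r̄p = 5.4000%,  r̄m = 7.0714%
Cov = Σ(rp − r̄p)(rm − r̄m) / 7 = 62.7857
Var(rm) = Σ(rm − r̄m)² / 7 = 73.6335
β = Cov / Var = 62.7857 / 73.6335 = 0.8527

0.85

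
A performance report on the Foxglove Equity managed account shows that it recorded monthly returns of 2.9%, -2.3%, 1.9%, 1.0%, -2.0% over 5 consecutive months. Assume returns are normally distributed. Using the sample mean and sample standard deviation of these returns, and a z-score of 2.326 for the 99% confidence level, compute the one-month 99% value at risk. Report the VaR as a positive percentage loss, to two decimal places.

5.14

r̄ = (2.9 − 2.3 + 1.9 + 1 − 2) / 5 = 1.50 / 5 = 0.3000%
Σ(r − r̄)² = (2.9 − 0.3000)² + (-2.3 − 0.3000)² + … = 21.8600
σ = √[21.8600 / 4] = 2.3377%
VaR = −(r̄ − z·σ) = −(0.3000 − 2.326 × 2.3377) = −(-5.1375) = 5.1375%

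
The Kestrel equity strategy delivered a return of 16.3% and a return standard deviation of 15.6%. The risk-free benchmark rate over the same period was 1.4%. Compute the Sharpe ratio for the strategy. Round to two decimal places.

0.96

Sharpe = (Rp − Rf) / σp = (16.3% − 1.4%) / 15.6% = 14.90% / 15.6% = 0.9551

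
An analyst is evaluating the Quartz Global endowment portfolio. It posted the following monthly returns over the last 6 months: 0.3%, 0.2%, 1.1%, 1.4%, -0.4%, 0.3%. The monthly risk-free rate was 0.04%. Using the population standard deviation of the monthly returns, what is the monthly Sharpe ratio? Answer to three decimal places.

Mean return r̄ = 2.90 / 6 = 0.4833%
Σ(r − r̄)² = (0.3 − 0.4833)² + (0.2 − 0.4833)² + (1.1 − 0.4833)² + … = 2.1483
σ = √[2.1483 / 6] = 0.5984%
Sharpe = (r̄ − rf) / σ = (0.4833 − 0.04) / 0.5984 = 0.4433 / 0.5984 = 0.7408

0.741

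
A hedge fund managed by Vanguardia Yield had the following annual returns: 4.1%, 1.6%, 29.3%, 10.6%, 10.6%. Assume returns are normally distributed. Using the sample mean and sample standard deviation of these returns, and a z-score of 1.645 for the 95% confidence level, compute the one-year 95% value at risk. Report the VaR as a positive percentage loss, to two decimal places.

6.61

r̄ = (4.1 + 1.6 + 29.3 + 10.6 + 10.6) / 5 = 11.2400%
Σ(r − r̄)² = (4.1 − 11.2400)² + (1.6 − 11.2400)² + … = 470.8920
σ = √[470.8920 / 4] = 10.8500%
VaR = −(r̄ − z·σ) = −(11.2400 − 1.645 × 10.8500) = −(-6.6083) = 6.6083%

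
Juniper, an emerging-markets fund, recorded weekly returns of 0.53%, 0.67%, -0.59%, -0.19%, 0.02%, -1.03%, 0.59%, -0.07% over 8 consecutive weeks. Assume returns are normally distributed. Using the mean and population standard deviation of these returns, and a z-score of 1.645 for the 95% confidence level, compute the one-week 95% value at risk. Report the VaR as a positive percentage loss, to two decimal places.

0.93

μ = (0.53 + 0.67 − 0.59 − 0.19 + 0.02 − 1.03 + 0.59 − 0.07) / 8 = -0.070 / 8 = -0.0088%
Σ(r − μ)² = (0.53 − (-0.0088))² + (0.67 − (-0.0088))² + … = 2.5277
σ = √[2.5277 / 8] = 0.5621%
VaR = −(μ − z·σ) = −(-0.0088 − 1.645 × 0.5621) = −(-0.9335) = 0.9335%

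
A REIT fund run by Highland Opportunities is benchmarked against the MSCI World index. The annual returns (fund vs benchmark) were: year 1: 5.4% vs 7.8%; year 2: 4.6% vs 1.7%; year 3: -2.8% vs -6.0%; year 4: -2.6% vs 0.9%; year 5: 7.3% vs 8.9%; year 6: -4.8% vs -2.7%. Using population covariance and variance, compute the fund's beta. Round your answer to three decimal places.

r̄p = 1.1833%,  r̄m = 1.7667%
Cov = Σ(rp − r̄p)(rm − r̄m) / 6 = 21.6311
Var(rm) = Σ(rm − r̄m)² / 6 = 28.0522
β = Cov / Var = 21.6311 / 28.0522 = 0.7711

0.771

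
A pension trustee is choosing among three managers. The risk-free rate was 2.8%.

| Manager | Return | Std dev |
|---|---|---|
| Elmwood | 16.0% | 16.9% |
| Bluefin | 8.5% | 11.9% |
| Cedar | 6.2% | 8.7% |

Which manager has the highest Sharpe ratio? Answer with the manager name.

Elmwood

Elmwood: Sharpe ratio = (16.0% − 2.8%) / 16.9% = 0.781
Bluefin: Sharpe ratio = (8.5% − 2.8%) / 11.9% = 0.479
Cedar: Sharpe ratio = (6.2% − 2.8%) / 8.7% = 0.391
Highest: Elmwood (0.781).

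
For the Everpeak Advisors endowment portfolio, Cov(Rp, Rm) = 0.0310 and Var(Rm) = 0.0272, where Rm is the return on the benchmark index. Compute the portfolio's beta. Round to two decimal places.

β = Cov(Rp, Rm) / Var(Rm) = 0.0310 / 0.0272 = 1.1397

1.14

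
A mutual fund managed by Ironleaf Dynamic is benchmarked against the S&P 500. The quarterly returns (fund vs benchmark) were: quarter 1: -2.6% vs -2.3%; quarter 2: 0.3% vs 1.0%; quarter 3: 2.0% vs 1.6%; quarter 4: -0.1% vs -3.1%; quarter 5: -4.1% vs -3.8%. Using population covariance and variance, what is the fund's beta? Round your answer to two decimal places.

r̄p = -0.9000%,  r̄m = -1.3200%
Cov = Σ(rp − r̄p)(rm − r̄m) / 5 = 3.8860
Var(rm) = Σ(rm − r̄m)² / 5 = 4.8376
β = Cov / Var = 3.8860 / 4.8376 = 0.8033

0.80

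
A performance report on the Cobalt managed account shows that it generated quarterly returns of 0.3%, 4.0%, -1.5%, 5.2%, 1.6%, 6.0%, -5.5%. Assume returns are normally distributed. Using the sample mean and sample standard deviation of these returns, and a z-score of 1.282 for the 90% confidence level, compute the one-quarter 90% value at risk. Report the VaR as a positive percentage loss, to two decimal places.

r̄ = (0.3 + 4 − 1.5 + 5.2 + 1.6 + 6 − 5.5) / 7 = 1.4429%
Σ(r − r̄)² = 99.6171; sample σ = √(99.6171/6) = 4.0747%
VaR = −(r̄ − z·σ) = −(1.4429 − 1.282 × 4.0747) = −(-3.7809) = 3.7809%

3.78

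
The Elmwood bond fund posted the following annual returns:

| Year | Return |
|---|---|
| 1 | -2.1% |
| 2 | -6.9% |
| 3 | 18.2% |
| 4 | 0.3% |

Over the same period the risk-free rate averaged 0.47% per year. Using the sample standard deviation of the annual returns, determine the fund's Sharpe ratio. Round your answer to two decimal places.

Mean return μ = 9.50 / 4 = 2.3750%
Σ(r − μ)² = 360.7875; sample σ = √(360.7875/3) = 10.9664%
Sharpe = (μ − rf) / σ = (2.3750 − 0.47) / 10.9664 = 1.9050 / 10.9664 = 0.1737

0.17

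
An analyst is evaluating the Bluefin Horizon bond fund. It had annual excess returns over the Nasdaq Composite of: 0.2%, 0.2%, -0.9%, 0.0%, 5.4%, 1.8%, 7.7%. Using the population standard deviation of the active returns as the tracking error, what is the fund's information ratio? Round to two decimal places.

μ = (0.2 + 0.2 − 0.9 + 0 + 5.4 + 1.8 + 7.7) / 7 = 14.40 / 7 = 2.0571%
Σ(r − μ)² = (0.2 − 2.0571)² + (0.2 − 2.0571)² + … = 62.9571
σ = √[62.9571 / 7] = 2.9990%
IR = μ / tracking error = 2.0571 / 2.9990 = 0.6859

0.69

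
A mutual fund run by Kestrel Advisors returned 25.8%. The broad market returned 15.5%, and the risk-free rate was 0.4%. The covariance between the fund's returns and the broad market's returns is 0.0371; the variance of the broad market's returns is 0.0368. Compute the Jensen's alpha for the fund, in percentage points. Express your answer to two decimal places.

β = Cov / Var = 0.0371 / 0.0368 = 1.0082
E[R] = Rf + β(Rm − Rf) = 0.4% + 1.0082 × (15.5% − 0.4%) = 15.6238%
α = Rp − E[R] = 25.8% − 15.6238% = 10.1762

10.18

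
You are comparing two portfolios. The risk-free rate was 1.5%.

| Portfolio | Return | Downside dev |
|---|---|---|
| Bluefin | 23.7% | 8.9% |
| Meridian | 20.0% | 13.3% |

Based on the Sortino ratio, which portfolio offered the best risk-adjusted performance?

Bluefin: Sortino ratio = (23.7% − 1.5%) / 8.9% = 2.494
Meridian: Sortino ratio = (20.0% − 1.5%) / 13.3% = 1.391
Highest: Bluefin (2.494).

Bluefin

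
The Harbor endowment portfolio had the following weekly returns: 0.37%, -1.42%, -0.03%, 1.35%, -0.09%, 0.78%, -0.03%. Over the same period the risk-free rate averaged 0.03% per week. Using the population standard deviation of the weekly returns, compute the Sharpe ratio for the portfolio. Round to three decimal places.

0.129

Mean return r̄ = 0.930 / 7 = 0.1329%
Population std dev = √[4.4705 / 7] = 0.7992%
Sharpe = (r̄ − rf) / σ = (0.1329 − 0.03) / 0.7992 = 0.1029 / 0.7992 = 0.1288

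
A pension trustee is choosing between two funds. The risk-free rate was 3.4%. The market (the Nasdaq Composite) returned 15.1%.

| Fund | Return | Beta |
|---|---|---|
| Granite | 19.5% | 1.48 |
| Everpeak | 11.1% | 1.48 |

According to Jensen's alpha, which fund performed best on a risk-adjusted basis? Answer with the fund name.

Granite: α = 19.5% − [3.4% + 1.48 × (15.1% − 3.4%)] = -1.216
Everpeak: α = 11.1% − [3.4% + 1.48 × (15.1% − 3.4%)] = -9.616
Highest: Granite (-1.216).

Granite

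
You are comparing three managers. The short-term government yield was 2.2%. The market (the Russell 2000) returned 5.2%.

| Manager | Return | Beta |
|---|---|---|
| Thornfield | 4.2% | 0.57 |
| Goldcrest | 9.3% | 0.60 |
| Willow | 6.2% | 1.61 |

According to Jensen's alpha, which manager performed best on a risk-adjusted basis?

Thornfield: α = 4.2% − [2.2% + 0.57 × (5.2% − 2.2%)] = 0.290
Goldcrest: α = 9.3% − [2.2% + 0.60 × (5.2% − 2.2%)] = 5.300
Willow: α = 6.2% − [2.2% + 1.61 × (5.2% − 2.2%)] = -0.830
Highest: Goldcrest (5.300).

Goldcrest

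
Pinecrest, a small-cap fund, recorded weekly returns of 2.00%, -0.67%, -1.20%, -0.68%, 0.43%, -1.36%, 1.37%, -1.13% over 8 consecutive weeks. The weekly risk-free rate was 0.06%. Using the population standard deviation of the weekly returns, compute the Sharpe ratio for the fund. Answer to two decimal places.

-0.18

μ = (2 − 0.67 − 1.2 − 0.68 + 0.43 − 1.36 + 1.37 − 1.13) / 8 = -1.240 / 8 = -0.1550%
Σ(r − μ)² = 11.3474; population σ = √(11.3474/8) = 1.1910%
Sharpe = (μ − rf) / σ = (-0.1550 − 0.06) / 1.1910 = -0.2150 / 1.1910 = -0.1805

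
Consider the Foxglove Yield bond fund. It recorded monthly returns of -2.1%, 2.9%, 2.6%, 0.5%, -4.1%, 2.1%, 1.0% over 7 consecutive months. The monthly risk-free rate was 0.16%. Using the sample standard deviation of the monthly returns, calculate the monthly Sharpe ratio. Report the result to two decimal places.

0.10

r̄ = (-2.1 + 2.9 + 2.6 + 0.5 − 4.1 + 2.1 + 1) / 7 = 0.4143%
Sample σ = √[Σ(r − r̄)² / 6] = √[40.8486 / 6] = √6.8081 = 2.6092%
Sharpe = (r̄ − rf) / σ = (0.4143 − 0.16) / 2.6092 = 0.2543 / 2.6092 = 0.0975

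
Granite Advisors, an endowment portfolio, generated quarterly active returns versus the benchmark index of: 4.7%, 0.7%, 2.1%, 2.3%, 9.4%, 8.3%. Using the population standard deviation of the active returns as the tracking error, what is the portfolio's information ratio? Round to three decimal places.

1.409

μ = (4.7 + 0.7 + 2.1 + 2.3 + 9.4 + 8.3) / 6 = 4.5833%
Population std dev = √[63.4883 / 6] = 3.2529%
IR = μ / tracking error = 4.5833 / 3.2529 = 1.4090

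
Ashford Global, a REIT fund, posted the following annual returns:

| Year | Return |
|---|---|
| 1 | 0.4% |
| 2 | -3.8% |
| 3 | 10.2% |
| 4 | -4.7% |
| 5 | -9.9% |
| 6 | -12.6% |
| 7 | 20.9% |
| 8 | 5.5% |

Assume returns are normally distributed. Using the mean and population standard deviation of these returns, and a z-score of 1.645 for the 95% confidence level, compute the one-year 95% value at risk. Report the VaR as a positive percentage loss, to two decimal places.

16.31

μ = (0.4 − 3.8 + 10.2 − 4.7 − 9.9 − 12.6 + 20.9 + 5.5) / 8 = 6.00 / 8 = 0.7500%
Population std dev = √[860.0600 / 8] = 10.3686%
VaR = −(μ − z·σ) = −(0.7500 − 1.645 × 10.3686) = −(-16.3063) = 16.3063%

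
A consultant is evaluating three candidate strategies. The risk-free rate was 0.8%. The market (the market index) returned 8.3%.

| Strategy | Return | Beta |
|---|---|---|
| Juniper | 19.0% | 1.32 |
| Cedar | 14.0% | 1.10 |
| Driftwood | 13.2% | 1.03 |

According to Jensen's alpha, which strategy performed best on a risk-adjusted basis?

Juniper

Juniper: α = 19.0% − [0.8% + 1.32 × (8.3% − 0.8%)] = 8.300
Cedar: α = 14.0% − [0.8% + 1.10 × (8.3% − 0.8%)] = 4.950
Driftwood: α = 13.2% − [0.8% + 1.03 × (8.3% − 0.8%)] = 4.675
Highest: Juniper (8.300).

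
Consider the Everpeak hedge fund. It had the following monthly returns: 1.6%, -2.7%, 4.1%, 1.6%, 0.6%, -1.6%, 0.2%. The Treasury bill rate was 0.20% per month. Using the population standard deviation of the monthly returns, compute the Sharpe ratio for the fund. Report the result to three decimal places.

0.165

r̄ = (1.6 − 2.7 + 4.1 + 1.6 + 0.6 − 1.6 + 0.2) / 7 = 3.80 / 7 = 0.5429%
Σ(r − r̄)² = (1.6 − 0.5429)² + (-2.7 − 0.5429)² + (4.1 − 0.5429)² + … = 30.1171
σ = √[30.1171 / 7] = 2.0742%
Sharpe = (r̄ − rf) / σ = (0.5429 − 0.2) / 2.0742 = 0.3429 / 2.0742 = 0.1653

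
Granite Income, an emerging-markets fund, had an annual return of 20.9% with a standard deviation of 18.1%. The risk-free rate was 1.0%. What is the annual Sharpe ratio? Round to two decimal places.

Sharpe = (Rp − Rf) / σp = (20.9% − 1.0%) / 18.1% = 19.90% / 18.1% = 1.0994

1.10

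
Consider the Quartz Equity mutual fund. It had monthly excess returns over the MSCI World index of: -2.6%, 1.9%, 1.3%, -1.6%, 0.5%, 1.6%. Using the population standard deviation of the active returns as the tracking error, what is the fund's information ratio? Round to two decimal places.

0.11

r̄ = (-2.6 + 1.9 + 1.3 − 1.6 + 0.5 + 1.6) / 6 = 0.1833%
Population σ = √[Σ(r − r̄)² / 6] = √[17.2283 / 6] = √2.8714 = 1.6945%
IR = r̄ / tracking error = 0.1833 / 1.6945 = 0.1082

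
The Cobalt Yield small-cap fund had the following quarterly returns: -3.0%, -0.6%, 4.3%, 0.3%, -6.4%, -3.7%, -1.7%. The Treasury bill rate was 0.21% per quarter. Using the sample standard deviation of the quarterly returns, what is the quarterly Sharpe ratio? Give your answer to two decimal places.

μ = (-3 − 0.6 + 4.3 + 0.3 − 6.4 − 3.7 − 1.7) / 7 = -1.5429%
Σ(r − μ)² = 68.8171; sample σ = √(68.8171/6) = 3.3867%
Sharpe = (μ − rf) / σ = (-1.5429 − 0.21) / 3.3867 = -1.7529 / 3.3867 = -0.5176

-0.52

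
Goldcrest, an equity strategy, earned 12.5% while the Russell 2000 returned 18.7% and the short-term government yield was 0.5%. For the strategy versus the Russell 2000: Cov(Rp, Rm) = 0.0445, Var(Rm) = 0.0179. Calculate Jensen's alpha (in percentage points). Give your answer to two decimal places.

β = Cov / Var = 0.0445 / 0.0179 = 2.4860
E[R] = Rf + β(Rm − Rf) = 0.5% + 2.4860 × (18.7% − 0.5%) = 45.7452%
α = Rp − E[R] = 12.5% − 45.7452% = -33.2452

-33.25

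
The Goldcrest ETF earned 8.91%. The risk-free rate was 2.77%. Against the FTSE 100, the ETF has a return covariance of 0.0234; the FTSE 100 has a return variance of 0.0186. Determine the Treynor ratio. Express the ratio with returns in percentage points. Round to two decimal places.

β = Cov / Var = 0.0234 / 0.0186 = 1.2581
Treynor = (Rp − Rf) / β = (8.91% − 2.77%) / 1.2581 = 6.14 / 1.2581 = 4.8804

4.88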